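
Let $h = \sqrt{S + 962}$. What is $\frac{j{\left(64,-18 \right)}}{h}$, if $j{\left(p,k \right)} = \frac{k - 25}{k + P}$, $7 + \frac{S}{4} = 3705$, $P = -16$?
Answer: $\frac{43 \sqrt{15754}}{535636} \approx 0.010076$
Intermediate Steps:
$S = 14792$ ($S = -28 + 4 \cdot 3705 = -28 + 14820 = 14792$)
$h = \sqrt{15754}$ ($h = \sqrt{14792 + 962} = \sqrt{15754} \approx 125.51$)
$j{\left(p,k \right)} = \frac{-25 + k}{-16 + k}$ ($j{\left(p,k \right)} = \frac{k - 25}{k - 16} = \frac{-25 + k}{-16 + k}$)
$\frac{j{\left(64,-18 \right)}}{h} = \frac{\frac{1}{-16 - 18} \left(-25 - 18\right)}{\sqrt{15754}} = \frac{1}{-34} \left(-43\right) \frac{\sqrt{15754}}{15754} = \left(- \frac{1}{34}\right) \left(-43\right) \frac{\sqrt{15754}}{15754} = \frac{43 \frac{\sqrt{15754}}{15754}}{34} = \frac{43 \sqrt{15754}}{535636}$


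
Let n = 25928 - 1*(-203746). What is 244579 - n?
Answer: 14905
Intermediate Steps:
n = 229674 (n = 25928 + 203746 = 229674)
244579 - n = 244579 - 1*229674 = 244579 - 229674 = 14905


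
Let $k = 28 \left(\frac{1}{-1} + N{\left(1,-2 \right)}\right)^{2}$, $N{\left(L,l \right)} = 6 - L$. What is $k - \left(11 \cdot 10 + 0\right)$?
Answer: $338$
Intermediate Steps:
$k = 448$ ($k = 28 \left(\frac{1}{-1} + \left(6 - 1\right)\right)^{2} = 28 \left(-1 + \left(6 - 1\right)\right)^{2} = 28 \left(-1 + 5\right)^{2} = 28 \cdot 4^{2} = 28 \cdot 16 = 448$)
$k - \left(11 \cdot 10 + 0\right) = 448 - \left(11 \cdot 10 + 0\right) = 448 - \left(110 + 0\right) = 448 - 110 = 338$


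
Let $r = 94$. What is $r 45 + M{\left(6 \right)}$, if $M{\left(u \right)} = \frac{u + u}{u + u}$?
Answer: $4231$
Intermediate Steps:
$M{\left(u \right)} = 1$ ($M{\left(u \right)} = \frac{2 u}{2 u} = 2 u \frac{1}{2 u} = 1$)
$r 45 + M{\left(6 \right)} = 94 \cdot 45 + 1 = 4230 + 1 = 4231$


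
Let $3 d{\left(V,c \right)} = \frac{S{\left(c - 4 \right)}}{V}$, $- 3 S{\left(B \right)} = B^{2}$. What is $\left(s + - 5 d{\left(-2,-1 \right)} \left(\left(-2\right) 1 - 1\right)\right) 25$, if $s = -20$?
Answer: $\frac{125}{6} \approx 20.833$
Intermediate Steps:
$S{\left(B \right)} = - \frac{B^{2}}{3}$
$d{\left(V,c \right)} = - \frac{\left(-4 + c\right)^{2}}{9 V}$ ($d{\left(V,c \right)} = \frac{- \frac{\left(c - 4\right)^{2}}{3} \frac{1}{V}}{3} = \frac{- \frac{\left(-4 + c\right)^{2}}{3} \frac{1}{V}}{3} = \frac{\left(- \frac{1}{3}\right) \frac{1}{V} \left(-4 + c\right)^{2}}{3} = - \frac{\left(-4 + c\right)^{2}}{9 V}$)
$\left(s + - 5 d{\left(-2,-1 \right)} \left(\left(-2\right) 1 - 1\right)\right) 25 = \left(-20 + - 5 \left(- \frac{\left(-4 - 1\right)^{2}}{9 \left(-2\right)}\right) \left(\left(-2\right) 1 - 1\right)\right) 25 = \left(-20 + - 5 \left(\left(- \frac{1}{9}\right) \left(- \frac{1}{2}\right) \left(-5\right)^{2}\right) \left(-2 - 1\right)\right) 25 = \left(-20 + - 5 \left(\left(- \frac{1}{9}\right) \left(- \frac{1}{2}\right) 25\right) \left(-3\right)\right) 25 = \left(-20 + \left(-5\right) \frac{25}{18} \left(-3\right)\right) 25 = \left(-20 - - \frac{125}{6}\right) 25 = \left(-20 + \frac{125}{6}\right) 25 = \frac{5}{6} \cdot 25 = \frac{125}{6}$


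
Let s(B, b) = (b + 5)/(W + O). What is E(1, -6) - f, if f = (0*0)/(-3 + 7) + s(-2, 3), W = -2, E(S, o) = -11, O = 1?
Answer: -3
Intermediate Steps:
s(B, b) = -5 - b (s(B, b) = (b + 5)/(-2 + 1) = (5 + b)/(-1) = (5 + b)*(-1) = -5 - b)
f = -8 (f = (0*0)/(-3 + 7) + (-5 - 1*3) = 0/4 + (-5 - 3) = 0*(1/4) - 8 = 0 - 8 = -8)
E(1, -6) - f = -11 - 1*(-8) = -11 + 8 = -3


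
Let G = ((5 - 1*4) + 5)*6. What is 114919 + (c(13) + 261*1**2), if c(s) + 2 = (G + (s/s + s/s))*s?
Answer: 115672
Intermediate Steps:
G = 36 (G = ((5 - 4) + 5)*6 = (1 + 5)*6 = 6*6 = 36)
c(s) = -2 + 38*s (c(s) = -2 + (36 + (s/s + s/s))*s = -2 + (36 + (1 + 1))*s = -2 + (36 + 2)*s = -2 + 38*s)
114919 + (c(13) + 261*1**2) = 114919 + ((-2 + 38*13) + 261*1**2) = 114919 + ((-2 + 494) + 261*1) = 114919 + (492 + 261) = 114919 + 753 = 115672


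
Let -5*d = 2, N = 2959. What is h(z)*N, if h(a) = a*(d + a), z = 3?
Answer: 115401/5 ≈ 23080.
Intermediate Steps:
d = -⅖ (d = -⅕*2 = -⅖ ≈ -0.40000)
h(a) = a*(-⅖ + a)
h(z)*N = ((⅕)*3*(-2 + 5*3))*2959 = ((⅕)*3*(-2 + 15))*2959 = ((⅕)*3*13)*2959 = (39/5)*2959 = 115401/5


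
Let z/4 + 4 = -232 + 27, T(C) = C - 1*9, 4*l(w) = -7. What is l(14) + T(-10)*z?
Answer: 63529/4 ≈ 15882.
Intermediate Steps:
l(w) = -7/4 (l(w) = (¼)*(-7) = -7/4)
T(C) = -9 + C (T(C) = C - 9 = -9 + C)
z = -836 (z = -16 + 4*(-232 + 27) = -16 + 4*(-205) = -16 - 820 = -836)
l(14) + T(-10)*z = -7/4 + (-9 - 10)*(-836) = -7/4 - 19*(-836) = -7/4 + 15884 = 63529/4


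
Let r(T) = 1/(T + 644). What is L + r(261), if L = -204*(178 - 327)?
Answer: 27508381/905 ≈ 30396.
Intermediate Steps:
r(T) = 1/(644 + T)
L = 30396 (L = -204*(-149) = 30396)
L + r(261) = 30396 + 1/(644 + 261) = 30396 + 1/905 = 27508381/905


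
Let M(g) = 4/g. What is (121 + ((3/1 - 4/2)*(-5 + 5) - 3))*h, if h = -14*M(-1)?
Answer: 6608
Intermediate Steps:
h = 56 (h = -56/(-1) = -56*(-1) = -14*(-4) = 56)
(121 + ((3/1 - 4/2)*(-5 + 5) - 3))*h = (121 + ((3/1 - 4/2)*(-5 + 5) - 3))*56 = (121 + ((3*1 - 4*½)*0 - 3))*56 = (121 + ((3 - 2)*0 - 3))*56 = (121 + (1*0 - 3))*56 = (121 + (0 - 3))*56 = (121 - 3)*56 = 118*56 = 6608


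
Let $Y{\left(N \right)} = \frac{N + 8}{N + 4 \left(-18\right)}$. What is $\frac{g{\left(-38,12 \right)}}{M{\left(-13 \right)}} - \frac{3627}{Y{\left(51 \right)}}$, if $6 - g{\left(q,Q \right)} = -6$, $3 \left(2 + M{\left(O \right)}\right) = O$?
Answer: $\frac{1445049}{1121} \approx 1289.1$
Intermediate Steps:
$M{\left(O \right)} = -2 + \frac{O}{3}$
$g{\left(q,Q \right)} = 12$ ($g{\left(q,Q \right)} = 6 - -6 = 6 + 6 = 12$)
$Y{\left(N \right)} = \frac{8 + N}{-72 + N}$ ($Y{\left(N \right)} = \frac{8 + N}{N - 72} = \frac{8 + N}{-72 + N}$)
$\frac{g{\left(-38,12 \right)}}{M{\left(-13 \right)}} - \frac{3627}{Y{\left(51 \right)}} = \frac{12}{-2 + \frac{1}{3} \left(-13\right)} - \frac{3627}{\frac{1}{-72 + 51} \left(8 + 51\right)} = \frac{12}{-2 - \frac{13}{3}} - \frac{3627}{\frac{1}{-21} \cdot 59} = \frac{12}{- \frac{19}{3}} - \frac{3627}{\left(- \frac{1}{21}\right) 59} = 12 \left(- \frac{3}{19}\right) - \frac{3627}{- \frac{59}{21}} = - \frac{36}{19} - - \frac{76167}{59} = - \frac{36}{19} + \frac{76167}{59} = \frac{1445049}{1121}$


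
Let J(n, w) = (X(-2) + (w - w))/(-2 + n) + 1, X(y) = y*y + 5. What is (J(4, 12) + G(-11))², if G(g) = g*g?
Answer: 64009/4 ≈ 16002.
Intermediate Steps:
G(g) = g²
X(y) = 5 + y² (X(y) = y² + 5 = 5 + y²)
J(n, w) = 1 + 9/(-2 + n) (J(n, w) = ((5 + (-2)²) + (w - w))/(-2 + n) + 1 = ((5 + 4) + 0)/(-2 + n) + 1 = (9 + 0)/(-2 + n) + 1 = 9/(-2 + n) + 1 = 1 + 9/(-2 + n))
(J(4, 12) + G(-11))² = ((7 + 4)/(-2 + 4) + (-11)²)² = (11/2 + 121)² = (253/2)² = 64009/4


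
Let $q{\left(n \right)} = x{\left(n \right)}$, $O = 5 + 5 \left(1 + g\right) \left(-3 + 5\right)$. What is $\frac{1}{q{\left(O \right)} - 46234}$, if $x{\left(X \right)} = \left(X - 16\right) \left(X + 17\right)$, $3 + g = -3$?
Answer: $- \frac{1}{44526} \approx -2.2459 \cdot 10^{-5}$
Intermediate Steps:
$g = -6$ ($g = -3 - 3 = -6$)
$x{\left(X \right)} = \left(-16 + X\right) \left(17 + X\right)$
$O = -45$ ($O = 5 + 5 \left(1 - 6\right) \left(-3 + 5\right) = 5 + 5 \left(\left(-5\right) 2\right) = 5 + 5 \left(-10\right) = 5 - 50 = -45$)
$q{\left(n \right)} = -272 + n + n^{2}$
$\frac{1}{q{\left(O \right)} - 46234} = \frac{1}{\left(-272 - 45 + \left(-45\right)^{2}\right) - 46234} = \frac{1}{\left(-272 - 45 + 2025\right) - 46234} = \frac{1}{1708 - 46234} = \frac{1}{-44526} = - \frac{1}{44526}$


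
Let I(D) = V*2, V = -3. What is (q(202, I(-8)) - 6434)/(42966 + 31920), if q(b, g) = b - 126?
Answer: -3179/37443 ≈ -0.084902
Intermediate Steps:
I(D) = -6 (I(D) = -3*2 = -6)
q(b, g) = -126 + b
(q(202, I(-8)) - 6434)/(42966 + 31920) = ((-126 + 202) - 6434)/(42966 + 31920) = (76 - 6434)/74886 = -6358*1/74886 = -3179/37443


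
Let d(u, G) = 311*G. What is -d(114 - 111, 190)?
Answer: -59090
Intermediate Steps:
-d(114 - 111, 190) = -311*190 = -1*59090 = -59090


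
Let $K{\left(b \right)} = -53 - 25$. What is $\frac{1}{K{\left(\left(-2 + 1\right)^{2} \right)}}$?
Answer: $- \frac{1}{78} \approx -0.012821$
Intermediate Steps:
$K{\left(b \right)} = -78$ ($K{\left(b \right)} = -53 - 25 = -78$)
$\frac{1}{K{\left(\left(-2 + 1\right)^{2} \right)}} = \frac{1}{-78} = - \frac{1}{78}$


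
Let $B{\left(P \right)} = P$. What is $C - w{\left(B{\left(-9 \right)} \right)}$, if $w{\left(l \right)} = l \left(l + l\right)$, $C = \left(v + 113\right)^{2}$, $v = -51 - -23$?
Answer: $7063$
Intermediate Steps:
$v = -28$ ($v = -51 + 23 = -28$)
$C = 7225$ ($C = \left(-28 + 113\right)^{2} = 85^{2} = 7225$)
$w{\left(l \right)} = 2 l^{2}$ ($w{\left(l \right)} = l 2 l = 2 l^{2}$)
$C - w{\left(B{\left(-9 \right)} \right)} = 7225 - 2 \left(-9\right)^{2} = 7225 - 2 \cdot 81 = 7225 - 162 = 7063$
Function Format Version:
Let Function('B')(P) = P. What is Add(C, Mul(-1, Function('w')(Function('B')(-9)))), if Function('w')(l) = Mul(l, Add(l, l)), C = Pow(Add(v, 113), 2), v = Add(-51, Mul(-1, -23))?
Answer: 7063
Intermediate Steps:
v = -28 (v = Add(-51, 23) = -28)
C = 7225 (C = Pow(Add(-28, 113), 2) = Pow(85, 2) = 7225)
Function('w')(l) = Mul(2, Pow(l, 2)) (Function('w')(l) = Mul(l, Mul(2, l)) = Mul(2, Pow(l, 2)))
Add(C, Mul(-1, Function('w')(Function('B')(-9)))) = Add(7225, Mul(-1, Mul(2, Pow(-9, 2)))) = Add(7225, Mul(-1, Mul(2, 81))) = Add(7225, Mul(-1, 162)) = Add(7225, -162) = 7063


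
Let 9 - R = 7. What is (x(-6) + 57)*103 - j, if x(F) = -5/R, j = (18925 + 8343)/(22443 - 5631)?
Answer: 47173447/8406 ≈ 5611.9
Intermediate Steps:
j = 6817/4203 (j = 27268/16812 = 27268*(1/16812) = 6817/4203 ≈ 1.6219)
R = 2 (R = 9 - 1*7 = 9 - 7 = 2)
x(F) = -5/2
(x(-6) + 57)*103 - j = (-5/2 + 57)*103 - 1*6817/4203 = (109/2)*103 - 6817/4203 = 11227/2 - 6817/4203 = 47173447/8406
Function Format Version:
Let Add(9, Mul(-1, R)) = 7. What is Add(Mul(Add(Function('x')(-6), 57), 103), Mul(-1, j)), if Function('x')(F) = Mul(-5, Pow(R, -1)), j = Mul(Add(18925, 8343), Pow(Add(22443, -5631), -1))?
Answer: Rational(47173447, 8406) ≈ 5611.9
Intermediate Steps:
j = Rational(6817, 4203) (j = Mul(27268, Pow(16812, -1)) = Mul(27268, Rational(1, 16812)) = Rational(6817, 4203) ≈ 1.6219)
R = 2 (R = Add(9, Mul(-1, 7)) = Add(9, -7) = 2)
Function('x')(F) = Rational(-5, 2) (Function('x')(F) = Mul(-5, Pow(2, -1)) = Mul(-5, Rational(1, 2)) = Rational(-5, 2))
Add(Mul(Add(Function('x')(-6), 57), 103), Mul(-1, j)) = Add(Mul(Add(Rational(-5, 2), 57), 103), Mul(-1, Rational(6817, 4203))) = Add(Mul(Rational(109, 2), 103), Rational(-6817, 4203)) = Add(Rational(11227, 2), Rational(-6817, 4203)) = Rational(47173447, 8406)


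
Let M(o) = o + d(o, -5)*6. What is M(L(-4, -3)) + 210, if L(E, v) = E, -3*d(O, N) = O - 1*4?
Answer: 222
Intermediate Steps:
d(O, N) = 4/3 - O/3 (d(O, N) = -(O - 1*4)/3 = -(O - 4)/3 = -(-4 + O)/3 = 4/3 - O/3)
M(o) = 8 - o (M(o) = o + (4/3 - o/3)*6 = o + (8 - 2*o) = 8 - o)
M(L(-4, -3)) + 210 = (8 - 1*(-4)) + 210 = (8 + 4) + 210 = 12 + 210 = 222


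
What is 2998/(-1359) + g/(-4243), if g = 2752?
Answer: -16460482/5766237 ≈ -2.8546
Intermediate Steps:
2998/(-1359) + g/(-4243) = 2998/(-1359) + 2752/(-4243) = 2998*(-1/1359) + 2752*(-1/4243) = -2998/1359 - 2752/4243 = -16460482/5766237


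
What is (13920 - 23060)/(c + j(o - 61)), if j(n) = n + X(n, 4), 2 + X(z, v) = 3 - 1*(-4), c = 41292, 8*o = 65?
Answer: -73120/329953 ≈ -0.22161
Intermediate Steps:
o = 65/8 (o = (⅛)*65 = 65/8 ≈ 8.1250)
X(z, v) = 5 (X(z, v) = -2 + (3 - 1*(-4)) = -2 + (3 + 4) = -2 + 7 = 5)
j(n) = 5 + n (j(n) = n + 5 = 5 + n)
(13920 - 23060)/(c + j(o - 61)) = (13920 - 23060)/(41292 + (5 + (65/8 - 61))) = -9140/(41292 + (5 - 423/8)) = -9140/(41292 - 383/8) = -9140/329953/8 = -9140*8/329953 = -73120/329953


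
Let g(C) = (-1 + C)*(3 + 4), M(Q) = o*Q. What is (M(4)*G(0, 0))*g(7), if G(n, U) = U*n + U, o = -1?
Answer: 0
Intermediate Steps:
G(n, U) = U + U*n
M(Q) = -Q
g(C) = -7 + 7*C (g(C) = (-1 + C)*7 = -7 + 7*C)
(M(4)*G(0, 0))*g(7) = ((-1*4)*(0*(1 + 0)))*(-7 + 7*7) = (-0)*(-7 + 49) = -4*0*42 = 0*42 = 0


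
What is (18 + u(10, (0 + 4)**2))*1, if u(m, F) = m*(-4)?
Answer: -22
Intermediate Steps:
u(m, F) = -4*m
(18 + u(10, (0 + 4)**2))*1 = (18 - 4*10)*1 = (18 - 40)*1 = -22*1 = -22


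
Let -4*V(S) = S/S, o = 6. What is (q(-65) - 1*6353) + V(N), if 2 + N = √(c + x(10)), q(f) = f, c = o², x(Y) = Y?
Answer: -25673/4 ≈ -6418.3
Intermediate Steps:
c = 36 (c = 6² = 36)
N = -2 + √46 (N = -2 + √(36 + 10) = -2 + √46 ≈ 4.7823)
V(S) = -¼ (V(S) = -S/(4*S) = -¼*1 = -¼)
(q(-65) - 1*6353) + V(N) = (-65 - 1*6353) - ¼ = (-65 - 6353) - ¼ = -6418 - ¼ = -25673/4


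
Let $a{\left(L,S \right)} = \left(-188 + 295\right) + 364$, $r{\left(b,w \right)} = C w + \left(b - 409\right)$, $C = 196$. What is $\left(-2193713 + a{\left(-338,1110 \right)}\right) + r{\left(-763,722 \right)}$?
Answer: $-2052902$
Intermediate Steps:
$r{\left(b,w \right)} = -409 + b + 196 w$ ($r{\left(b,w \right)} = 196 w + \left(b - 409\right) = 196 w + \left(-409 + b\right) = -409 + b + 196 w$)
$a{\left(L,S \right)} = 471$ ($a{\left(L,S \right)} = 107 + 364 = 471$)
$\left(-2193713 + a{\left(-338,1110 \right)}\right) + r{\left(-763,722 \right)} = \left(-2193713 + 471\right) - -140340 = -2193242 - -140340 = -2193242 + 140340 = -2052902$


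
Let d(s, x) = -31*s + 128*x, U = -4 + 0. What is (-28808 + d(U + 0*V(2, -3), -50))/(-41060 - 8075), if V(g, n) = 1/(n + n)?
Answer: 35084/49135 ≈ 0.71403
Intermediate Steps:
U = -4
V(g, n) = 1/(2*n)
(-28808 + d(U + 0*V(2, -3), -50))/(-41060 - 8075) = (-28808 + (-31*(-4 + 0*((1/2)/(-3))) + 128*(-50)))/(-41060 - 8075) = (-28808 + (-31*(-4 + 0*((1/2)*(-1/3))) - 6400))/(-49135) = (-28808 + (-31*(-4 + 0*(-1/6)) - 6400))*(-1/49135) = (-28808 + (-31*(-4 + 0) - 6400))*(-1/49135) = (-28808 + (-31*(-4) - 6400))*(-1/49135) = (-28808 + (124 - 6400))*(-1/49135) = (-28808 - 6276)*(-1/49135) = -35084*(-1/49135) = 35084/49135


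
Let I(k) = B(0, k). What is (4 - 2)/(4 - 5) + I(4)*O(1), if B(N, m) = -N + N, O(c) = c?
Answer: -2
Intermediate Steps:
B(N, m) = 0
I(k) = 0
(4 - 2)/(4 - 5) + I(4)*O(1) = (4 - 2)/(4 - 5) + 0*1 = 2/(-1) + 0 = 2*(-1) + 0 = -2 + 0 = -2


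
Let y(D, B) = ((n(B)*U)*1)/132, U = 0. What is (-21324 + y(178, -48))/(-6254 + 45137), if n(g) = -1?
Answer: -7108/12961 ≈ -0.54841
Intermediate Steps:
y(D, B) = 0 (y(D, B) = (-1*0*1)/132 = (0*1)*(1/132) = 0*(1/132) = 0)
(-21324 + y(178, -48))/(-6254 + 45137) = (-21324 + 0)/(-6254 + 45137) = -21324/38883 = -21324*1/38883 = -7108/12961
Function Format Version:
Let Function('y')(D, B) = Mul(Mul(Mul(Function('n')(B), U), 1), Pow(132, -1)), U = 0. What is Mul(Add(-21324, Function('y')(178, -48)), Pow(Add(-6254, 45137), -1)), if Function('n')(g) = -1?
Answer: Rational(-7108, 12961) ≈ -0.54841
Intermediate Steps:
Function('y')(D, B) = 0 (Function('y')(D, B) = Mul(Mul(Mul(-1, 0), 1), Pow(132, -1)) = Mul(Mul(0, 1), Rational(1, 132)) = Mul(0, Rational(1, 132)) = 0)
Mul(Add(-21324, Function('y')(178, -48)), Pow(Add(-6254, 45137), -1)) = Mul(Add(-21324, 0), Pow(Add(-6254, 45137), -1)) = Mul(-21324, Pow(38883, -1)) = Mul(-21324, Rational(1, 38883)) = Rational(-7108, 12961)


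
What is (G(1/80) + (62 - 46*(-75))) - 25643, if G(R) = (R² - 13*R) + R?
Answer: -141639359/6400 ≈ -22131.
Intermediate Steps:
G(R) = R² - 12*R
(G(1/80) + (62 - 46*(-75))) - 25643 = ((-12 + 1/80)/80 + (62 - 46*(-75))) - 25643 = ((-12 + 1/80)/80 + (62 + 3450)) - 25643 = ((1/80)*(-959/80) + 3512) - 25643 = (-959/6400 + 3512) - 25643 = 22475841/6400 - 25643 = -141639359/6400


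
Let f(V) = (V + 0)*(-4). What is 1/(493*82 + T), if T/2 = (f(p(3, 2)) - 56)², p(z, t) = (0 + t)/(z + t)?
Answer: 25/1176538 ≈ 2.1249e-5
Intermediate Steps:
p(z, t) = t/(t + z)
f(V) = -4*V (f(V) = V*(-4) = -4*V)
T = 165888/25 (T = 2*(-8/(2 + 3) - 56)² = 2*(-8/5 - 56)² = 2*(-288/5)² = 2*(82944/25) = 165888/25 ≈ 6635.5)
1/(493*82 + T) = 1/(493*82 + 165888/25) = 1/(40426 + 165888/25) = 1/(1176538/25) = 25/1176538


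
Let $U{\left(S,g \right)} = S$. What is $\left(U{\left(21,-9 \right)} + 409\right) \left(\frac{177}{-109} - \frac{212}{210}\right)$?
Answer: $- \frac{2591954}{2289} \approx -1132.4$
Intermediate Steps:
$\left(U{\left(21,-9 \right)} + 409\right) \left(\frac{177}{-109} - \frac{212}{210}\right) = \left(21 + 409\right) \left(\frac{177}{-109} - \frac{212}{210}\right) = 430 \left(177 \left(- \frac{1}{109}\right) - \frac{106}{105}\right) = 430 \left(- \frac{177}{109} - \frac{106}{105}\right) = 430 \left(- \frac{30139}{11445}\right) = - \frac{2591954}{2289}$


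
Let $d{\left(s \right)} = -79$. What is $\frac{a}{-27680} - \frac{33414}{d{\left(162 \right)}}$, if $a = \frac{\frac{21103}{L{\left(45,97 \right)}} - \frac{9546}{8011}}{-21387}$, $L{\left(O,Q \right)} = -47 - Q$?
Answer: $\frac{22818844406418686357}{53950102028213760} \approx 422.96$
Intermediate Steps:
$a = \frac{170430757}{24671701008}$ ($a = \frac{\frac{21103}{-47 - 97} - \frac{9546}{8011}}{-21387} = \left(\frac{21103}{-47 - 97} - \frac{9546}{8011}\right) \left(- \frac{1}{21387}\right) = \left(\frac{21103}{-144} - \frac{9546}{8011}\right) \left(- \frac{1}{21387}\right) = \left(21103 \left(- \frac{1}{144}\right) - \frac{9546}{8011}\right) \left(- \frac{1}{21387}\right) = \left(- \frac{21103}{144} - \frac{9546}{8011}\right) \left(- \frac{1}{21387}\right) = \left(- \frac{170430757}{1153584}\right) \left(- \frac{1}{21387}\right) = \frac{170430757}{24671701008} \approx 0.0069079$)
$\frac{a}{-27680} - \frac{33414}{d{\left(162 \right)}} = \frac{170430757}{24671701008 \left(-27680\right)} - \frac{33414}{-79} = \frac{170430757}{24671701008} \left(- \frac{1}{27680}\right) - - \frac{33414}{79} = - \frac{170430757}{682912683901440} + \frac{33414}{79} = \frac{22818844406418686357}{53950102028213760}$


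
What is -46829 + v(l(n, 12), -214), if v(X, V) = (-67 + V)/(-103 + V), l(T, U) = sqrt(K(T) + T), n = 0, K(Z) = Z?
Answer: -14844512/317 ≈ -46828.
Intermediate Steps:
l(T, U) = sqrt(2)*sqrt(T) (l(T, U) = sqrt(T + T) = sqrt(2*T) = sqrt(2)*sqrt(T))
v(X, V) = (-67 + V)/(-103 + V)
-46829 + v(l(n, 12), -214) = -46829 + (-67 - 214)/(-103 - 214) = -46829 - 281/(-317) = -46829 - 1/317*(-281) = -46829 + 281/317 = -14844512/317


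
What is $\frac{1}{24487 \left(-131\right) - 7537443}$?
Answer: $- \frac{1}{10745240} \approx -9.3065 \cdot 10^{-8}$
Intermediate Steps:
$\frac{1}{24487 \left(-131\right) - 7537443} = \frac{1}{-3207797 - 7537443} = \frac{1}{-10745240} = - \frac{1}{10745240}$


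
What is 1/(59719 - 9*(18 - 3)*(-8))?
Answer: 1/60799 ≈ 1.6448e-5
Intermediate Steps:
1/(59719 - 9*(18 - 3)*(-8)) = 1/(59719 - 9*15*(-8)) = 1/(59719 - 135*(-8)) = 1/(59719 + 1080) = 1/60799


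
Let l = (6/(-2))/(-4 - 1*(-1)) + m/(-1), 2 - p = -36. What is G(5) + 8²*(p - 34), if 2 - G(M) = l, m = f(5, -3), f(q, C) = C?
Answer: 254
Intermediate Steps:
p = 38 (p = 2 - 1*(-36) = 2 + 36 = 38)
m = -3
l = 4 (l = (6/(-2))/(-4 - 1*(-1)) - 3/(-1) = (6*(-½))/(-4 + 1) - 3*(-1) = -3/(-3) + 3 = -3*(-⅓) + 3 = 1 + 3 = 4)
G(M) = -2 (G(M) = 2 - 1*4 = 2 - 4 = -2)
G(5) + 8²*(p - 34) = -2 + 8²*(38 - 34) = -2 + 64*4 = -2 + 256 = 254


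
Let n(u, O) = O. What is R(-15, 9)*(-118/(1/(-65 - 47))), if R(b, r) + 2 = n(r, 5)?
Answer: 39648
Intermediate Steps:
R(b, r) = 3 (R(b, r) = -2 + 5 = 3)
R(-15, 9)*(-118/(1/(-65 - 47))) = 3*(-118/(1/(-65 - 47))) = 3*(-118/(1/(-112))) = 3*(-118/(-1/112)) = 3*(-118*(-112)) = 3*13216 = 39648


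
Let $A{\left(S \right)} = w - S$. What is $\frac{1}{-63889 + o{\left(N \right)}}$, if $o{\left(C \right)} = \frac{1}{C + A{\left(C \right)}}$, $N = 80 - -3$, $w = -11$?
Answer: $- \frac{11}{702780} \approx -1.5652 \cdot 10^{-5}$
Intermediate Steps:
$A{\left(S \right)} = -11 - S$
$N = 83$ ($N = 80 + 3 = 83$)
$o{\left(C \right)} = - \frac{1}{11}$ ($o{\left(C \right)} = \frac{1}{C - \left(11 + C\right)} = \frac{1}{-11} = - \frac{1}{11}$)
$\frac{1}{-63889 + o{\left(N \right)}} = \frac{1}{-63889 - \frac{1}{11}} = \frac{1}{- \frac{702780}{11}} = - \frac{11}{702780}$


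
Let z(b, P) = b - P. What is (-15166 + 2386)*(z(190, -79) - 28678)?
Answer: 363067020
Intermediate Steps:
(-15166 + 2386)*(z(190, -79) - 28678) = (-15166 + 2386)*((190 - 1*(-79)) - 28678) = -12780*((190 + 79) - 28678) = -12780*(269 - 28678) = -12780*(-28409) = 363067020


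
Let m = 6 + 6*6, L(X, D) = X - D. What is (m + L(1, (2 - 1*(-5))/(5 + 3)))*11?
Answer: 3707/8 ≈ 463.38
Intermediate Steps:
m = 42 (m = 6 + 36 = 42)
(m + L(1, (2 - 1*(-5))/(5 + 3)))*11 = (42 + (1 - (2 - 1*(-5))/(5 + 3)))*11 = (42 + (1 - (2 + 5)/8))*11 = (42 + (1 - 7/8))*11 = (42 + ⅛)*11 = (337/8)*11 = 3707/8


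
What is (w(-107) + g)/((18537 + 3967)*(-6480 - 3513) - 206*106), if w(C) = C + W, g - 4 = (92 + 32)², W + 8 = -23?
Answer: -7621/112452154 ≈ -6.7771e-5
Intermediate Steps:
W = -31 (W = -8 - 23 = -31)
g = 15380 (g = 4 + (92 + 32)² = 4 + 124² = 4 + 15376 = 15380)
w(C) = -31 + C (w(C) = C - 31 = -31 + C)
(w(-107) + g)/((18537 + 3967)*(-6480 - 3513) - 206*106) = ((-31 - 107) + 15380)/((18537 + 3967)*(-6480 - 3513) - 206*106) = (-138 + 15380)/(22504*(-9993) - 21836) = 15242/(-224882472 - 21836) = 15242/(-224904308) = 15242*(-1/224904308) = -7621/112452154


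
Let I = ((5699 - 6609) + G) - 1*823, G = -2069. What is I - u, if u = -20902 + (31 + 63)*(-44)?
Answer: 21236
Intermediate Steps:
u = -25038 (u = -20902 + 94*(-44) = -20902 - 4136 = -25038)
I = -3802 (I = ((5699 - 6609) - 2069) - 1*823 = (-910 - 2069) - 823 = -2979 - 823 = -3802)
I - u = -3802 - 1*(-25038) = -3802 + 25038 = 21236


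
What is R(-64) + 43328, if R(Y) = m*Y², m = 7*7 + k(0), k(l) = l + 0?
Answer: 244032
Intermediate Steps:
k(l) = l
m = 49 (m = 7*7 + 0 = 49 + 0 = 49)
R(Y) = 49*Y²
R(-64) + 43328 = 49*(-64)² + 43328 = 49*4096 + 43328 = 200704 + 43328 = 244032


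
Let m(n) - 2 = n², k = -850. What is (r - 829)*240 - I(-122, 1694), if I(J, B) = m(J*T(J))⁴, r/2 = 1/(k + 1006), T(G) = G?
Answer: -31311268242361916246751527519742488/13 ≈ -2.4086e+33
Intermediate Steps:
m(n) = 2 + n²
r = 1/78 (r = 2/(-850 + 1006) = 2/156 = 2*(1/156) = 1/78 ≈ 0.012821)
I(J, B) = (2 + J⁴)⁴ (I(J, B) = (2 + (J*J)²)⁴ = (2 + (J²)²)⁴ = (2 + J⁴)⁴)
(r - 829)*240 - I(-122, 1694) = (1/78 - 829)*240 - (2 + (-122)⁴)⁴ = -64661/78*240 - (2 + 221533456)⁴ = -2586440/13 - 1*221533458⁴ = -2586440/13 - 1*2408559095566301249750117501319696 = -2586440/13 - 2408559095566301249750117501319696 = -31311268242361916246751527519742488/13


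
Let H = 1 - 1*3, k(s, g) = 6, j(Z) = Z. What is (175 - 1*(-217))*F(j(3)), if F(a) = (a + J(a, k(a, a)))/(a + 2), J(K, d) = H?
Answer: 392/5 ≈ 78.400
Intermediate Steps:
H = -2 (H = 1 - 3 = -2)
J(K, d) = -2
F(a) = (-2 + a)/(2 + a) (F(a) = (a - 2)/(a + 2) = (-2 + a)/(2 + a))
(175 - 1*(-217))*F(j(3)) = (175 - 1*(-217))*((-2 + 3)/(2 + 3)) = (175 + 217)*(1/5) = 392*((⅕)*1) = 392*(⅕) = 392/5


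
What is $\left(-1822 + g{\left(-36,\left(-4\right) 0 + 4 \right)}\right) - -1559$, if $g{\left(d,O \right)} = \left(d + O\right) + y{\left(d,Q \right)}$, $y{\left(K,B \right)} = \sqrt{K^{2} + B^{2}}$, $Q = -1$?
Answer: $-295 + \sqrt{1297} \approx -258.99$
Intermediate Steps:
$y{\left(K,B \right)} = \sqrt{B^{2} + K^{2}}$
$g{\left(d,O \right)} = O + d + \sqrt{1 + d^{2}}$ ($g{\left(d,O \right)} = \left(d + O\right) + \sqrt{\left(-1\right)^{2} + d^{2}} = \left(O + d\right) + \sqrt{1 + d^{2}} = O + d + \sqrt{1 + d^{2}}$)
$\left(-1822 + g{\left(-36,\left(-4\right) 0 + 4 \right)}\right) - -1559 = \left(-1822 + \left(\left(\left(-4\right) 0 + 4\right) - 36 + \sqrt{1 + \left(-36\right)^{2}}\right)\right) - -1559 = \left(-1822 + \left(\left(0 + 4\right) - 36 + \sqrt{1 + 1296}\right)\right) + 1559 = \left(-1822 + \left(4 - 36 + \sqrt{1297}\right)\right) + 1559 = \left(-1822 - \left(32 - \sqrt{1297}\right)\right) + 1559 = \left(-1854 + \sqrt{1297}\right) + 1559 = -295 + \sqrt{1297}$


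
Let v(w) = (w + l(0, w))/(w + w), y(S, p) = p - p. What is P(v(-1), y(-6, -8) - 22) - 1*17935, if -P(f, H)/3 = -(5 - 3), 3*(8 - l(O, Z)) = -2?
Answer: -17929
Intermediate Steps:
y(S, p) = 0
l(O, Z) = 26/3 (l(O, Z) = 8 - ⅓*(-2) = 8 + ⅔ = 26/3)
v(w) = (26/3 + w)/(2*w) (v(w) = (w + 26/3)/(w + w) = (26/3 + w)/((2*w)) = (26/3 + w)*(1/(2*w)) = (26/3 + w)/(2*w))
P(f, H) = 6 (P(f, H) = -(-3)*(5 - 3) = -(-3)*2 = -3*(-2) = 6)
P(v(-1), y(-6, -8) - 22) - 1*17935 = 6 - 1*17935 = 6 - 17935 = -17929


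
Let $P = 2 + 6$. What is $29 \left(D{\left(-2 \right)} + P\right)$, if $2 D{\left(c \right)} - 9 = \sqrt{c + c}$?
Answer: $\frac{725}{2} + 29 i \approx 362.5 + 29.0 i$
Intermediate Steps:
$D{\left(c \right)} = \frac{9}{2} + \frac{\sqrt{2} \sqrt{c}}{2}$ ($D{\left(c \right)} = \frac{9}{2} + \frac{\sqrt{c + c}}{2} = \frac{9}{2} + \frac{\sqrt{2 c}}{2} = \frac{9}{2} + \frac{\sqrt{2} \sqrt{c}}{2}$)
$P = 8$
$29 \left(D{\left(-2 \right)} + P\right) = 29 \left(\left(\frac{9}{2} + \frac{\sqrt{2} \sqrt{-2}}{2}\right) + 8\right) = 29 \left(\left(\frac{9}{2} + \frac{\sqrt{2} i \sqrt{2}}{2}\right) + 8\right) = 29 \left(\left(\frac{9}{2} + i\right) + 8\right) = 29 \left(\frac{25}{2} + i\right) = \frac{725}{2} + 29 i$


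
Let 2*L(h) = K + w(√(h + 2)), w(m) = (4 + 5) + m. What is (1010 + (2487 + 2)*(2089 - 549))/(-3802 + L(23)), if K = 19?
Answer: -7668140/7571 ≈ -1012.8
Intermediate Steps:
w(m) = 9 + m
L(h) = 14 + √(2 + h)/2 (L(h) = (19 + (9 + √(h + 2)))/2 = (19 + (9 + √(2 + h)))/2 = (28 + √(2 + h))/2 = 14 + √(2 + h)/2)
(1010 + (2487 + 2)*(2089 - 549))/(-3802 + L(23)) = (1010 + (2487 + 2)*(2089 - 549))/(-3802 + (14 + √(2 + 23)/2)) = (1010 + 2489*1540)/(-3802 + (14 + √25/2)) = (1010 + 3833060)/(-3802 + (14 + (½)*5)) = 3834070/(-3802 + (14 + 5/2)) = 3834070/(-3802 + 33/2) = 3834070/(-7571/2) = 3834070*(-2/7571) = -7668140/7571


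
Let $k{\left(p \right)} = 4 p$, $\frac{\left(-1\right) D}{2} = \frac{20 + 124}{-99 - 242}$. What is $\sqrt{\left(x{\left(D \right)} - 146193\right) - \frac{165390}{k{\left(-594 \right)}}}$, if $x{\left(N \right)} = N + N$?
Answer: $\frac{i \sqrt{611682395797}}{2046} \approx 382.26 i$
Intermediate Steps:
$D = \frac{288}{341}$ ($D = - 2 \frac{20 + 124}{-99 - 242} = - 2 \frac{144}{-341} = - 2 \cdot 144 \left(- \frac{1}{341}\right) = \left(-2\right) \left(- \frac{144}{341}\right) = \frac{288}{341} \approx 0.84457$)
$x{\left(N \right)} = 2 N$
$\sqrt{\left(x{\left(D \right)} - 146193\right) - \frac{165390}{k{\left(-594 \right)}}} = \sqrt{\left(2 \cdot \frac{288}{341} - 146193\right) - \frac{165390}{4 \left(-594\right)}} = \sqrt{\left(\frac{576}{341} - 146193\right) - \frac{165390}{-2376}} = \sqrt{- \frac{49851237}{341} - - \frac{27565}{396}} = \sqrt{- \frac{49851237}{341} + \frac{27565}{396}} = \sqrt{- \frac{1793790017}{12276}} = \frac{i \sqrt{611682395797}}{2046}$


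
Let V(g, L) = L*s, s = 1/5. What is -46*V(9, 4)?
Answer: -184/5 ≈ -36.800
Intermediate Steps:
s = ⅕ ≈ 0.20000
V(g, L) = L/5 (V(g, L) = L*(⅕) = L/5)
-46*V(9, 4) = -46*4/5 = -46*⅘ = -184/5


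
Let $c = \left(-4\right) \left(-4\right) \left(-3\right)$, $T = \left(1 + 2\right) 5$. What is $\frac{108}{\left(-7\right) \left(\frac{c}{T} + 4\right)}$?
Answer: $- \frac{135}{7} \approx -19.286$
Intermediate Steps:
$T = 15$ ($T = 3 \cdot 5 = 15$)
$c = -48$ ($c = 16 \left(-3\right) = -48$)
$\frac{108}{\left(-7\right) \left(\frac{c}{T} + 4\right)} = \frac{108}{\left(-7\right) \left(- \frac{48}{15} + 4\right)} = \frac{108}{\left(-7\right) \left(\left(-48\right) \frac{1}{15} + 4\right)} = \frac{108}{\left(-7\right) \left(- \frac{16}{5} + 4\right)} = \frac{108}{\left(-7\right) \frac{4}{5}} = \frac{108}{- \frac{28}{5}} = 108 \left(- \frac{5}{28}\right) = - \frac{135}{7}$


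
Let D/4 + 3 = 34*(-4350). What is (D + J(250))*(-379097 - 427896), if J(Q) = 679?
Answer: 476878794469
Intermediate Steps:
D = -591612 (D = -12 + 4*(34*(-4350)) = -12 + 4*(-147900) = -12 - 591600 = -591612)
(D + J(250))*(-379097 - 427896) = (-591612 + 679)*(-379097 - 427896) = -590933*(-806993) = 476878794469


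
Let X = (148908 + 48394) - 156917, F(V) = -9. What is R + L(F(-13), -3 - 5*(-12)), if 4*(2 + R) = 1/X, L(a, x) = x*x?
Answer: 524520381/161540 ≈ 3247.0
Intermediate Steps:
L(a, x) = x²
X = 40385 (X = 197302 - 156917 = 40385)
R = -323079/161540 (R = -2 + (¼)/40385 = -2 + (¼)*(1/40385) = -2 + 1/161540 = -323079/161540 ≈ -2.0000)
R + L(F(-13), -3 - 5*(-12)) = -323079/161540 + (-3 - 5*(-12))² = -323079/161540 + (-3 + 60)² = -323079/161540 + 57² = -323079/161540 + 3249 = 524520381/161540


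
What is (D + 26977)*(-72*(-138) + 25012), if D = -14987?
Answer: 419026520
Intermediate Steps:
(D + 26977)*(-72*(-138) + 25012) = (-14987 + 26977)*(-72*(-138) + 25012) = 11990*(9936 + 25012) = 11990*34948 = 419026520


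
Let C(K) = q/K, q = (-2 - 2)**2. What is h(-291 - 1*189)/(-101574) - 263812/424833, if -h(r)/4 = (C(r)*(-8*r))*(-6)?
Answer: -1416186284/2397332619 ≈ -0.59073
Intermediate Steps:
q = 16 (q = (-4)**2 = 16)
C(K) = 16/K
h(r) = -3072 (h(r) = -4*(16/r)*(-8*r)*(-6) = -(-512)*(-6) = -4*768 = -3072)
h(-291 - 1*189)/(-101574) - 263812/424833 = -3072/(-101574) - 263812/424833 = -3072*(-1/101574) - 263812*1/424833 = 512/16929 - 263812/424833 = -1416186284/2397332619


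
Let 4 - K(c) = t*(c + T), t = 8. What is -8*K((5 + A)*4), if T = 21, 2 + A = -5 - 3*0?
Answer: 800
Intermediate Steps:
A = -7 (A = -2 + (-5 - 3*0) = -2 + (-5 + 0) = -2 - 5 = -7)
K(c) = -164 - 8*c (K(c) = 4 - 8*(c + 21) = 4 - 8*(21 + c) = 4 - (168 + 8*c) = 4 + (-168 - 8*c) = -164 - 8*c)
-8*K((5 + A)*4) = -8*(-164 - 8*(5 - 7)*4) = -8*(-164 - (-16)*4) = -8*(-164 - 8*(-8)) = -8*(-164 + 64) = -8*(-100) = 800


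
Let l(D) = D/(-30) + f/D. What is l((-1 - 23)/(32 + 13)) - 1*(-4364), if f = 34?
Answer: 3870241/900 ≈ 4300.3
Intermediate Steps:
l(D) = 34/D - D/30 (l(D) = D/(-30) + 34/D = D*(-1/30) + 34/D = -D/30 + 34/D = 34/D - D/30)
l((-1 - 23)/(32 + 13)) - 1*(-4364) = (34/(((-1 - 23)/(32 + 13))) - (-1 - 23)/(30*(32 + 13))) - 1*(-4364) = (34/((-24/45)) - (-4)/(5*45)) + 4364 = (34/((-24*1/45)) - (-4)/(5*45)) + 4364 = (34/(-8/15) - 1/30*(-8/15)) + 4364 = (34*(-15/8) + 4/225) + 4364 = (-255/4 + 4/225) + 4364 = -57359/900 + 4364 = 3870241/900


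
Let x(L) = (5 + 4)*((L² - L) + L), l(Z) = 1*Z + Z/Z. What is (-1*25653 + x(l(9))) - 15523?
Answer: -40276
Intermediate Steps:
l(Z) = 1 + Z (l(Z) = Z + 1 = 1 + Z)
x(L) = 9*L²
(-1*25653 + x(l(9))) - 15523 = (-1*25653 + 9*(1 + 9)²) - 15523 = (-25653 + 9*10²) - 15523 = (-25653 + 9*100) - 15523 = (-25653 + 900) - 15523 = -24753 - 15523 = -40276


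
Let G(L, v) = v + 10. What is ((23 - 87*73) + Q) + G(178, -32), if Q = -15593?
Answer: -21943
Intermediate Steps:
G(L, v) = 10 + v
((23 - 87*73) + Q) + G(178, -32) = ((23 - 87*73) - 15593) + (10 - 32) = ((23 - 6351) - 15593) - 22 = (-6328 - 15593) - 22 = -21921 - 22 = -21943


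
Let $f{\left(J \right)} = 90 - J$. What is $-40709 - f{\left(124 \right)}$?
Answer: $-40675$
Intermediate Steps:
$-40709 - f{\left(124 \right)} = -40709 - \left(90 - 124\right) = -40709 - -34 = -40709 + 34 = -40675$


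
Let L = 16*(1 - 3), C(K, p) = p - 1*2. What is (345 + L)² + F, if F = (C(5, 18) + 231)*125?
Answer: 128844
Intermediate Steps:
C(K, p) = -2 + p (C(K, p) = p - 2 = -2 + p)
L = -32 (L = 16*(-2) = -32)
F = 30875 (F = ((-2 + 18) + 231)*125 = (16 + 231)*125 = 247*125 = 30875)
(345 + L)² + F = (345 - 32)² + 30875 = 313² + 30875 = 97969 + 30875 = 128844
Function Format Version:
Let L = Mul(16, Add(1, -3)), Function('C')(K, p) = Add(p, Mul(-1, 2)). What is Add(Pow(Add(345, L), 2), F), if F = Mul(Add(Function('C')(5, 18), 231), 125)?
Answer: 128844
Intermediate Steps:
Function('C')(K, p) = Add(-2, p) (Function('C')(K, p) = Add(p, -2) = Add(-2, p))
L = -32 (L = Mul(16, -2) = -32)
F = 30875 (F = Mul(Add(Add(-2, 18), 231), 125) = Mul(Add(16, 231), 125) = Mul(247, 125) = 30875)
Add(Pow(Add(345, L), 2), F) = Add(Pow(Add(345, -32), 2), 30875) = Add(Pow(313, 2), 30875) = Add(97969, 30875) = 128844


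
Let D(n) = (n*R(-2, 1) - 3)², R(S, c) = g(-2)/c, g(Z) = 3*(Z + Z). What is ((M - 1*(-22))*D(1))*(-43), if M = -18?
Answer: -38700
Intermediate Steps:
g(Z) = 6*Z (g(Z) = 3*(2*Z) = 6*Z)
R(S, c) = -12/c (R(S, c) = (6*(-2))/c = -12/c)
D(n) = (-3 - 12*n)² (D(n) = (n*(-12/1) - 3)² = (n*(-12*1) - 3)² = (n*(-12) - 3)² = (-12*n - 3)² = (-3 - 12*n)²)
((M - 1*(-22))*D(1))*(-43) = ((-18 - 1*(-22))*(9*(1 + 4*1)²))*(-43) = ((-18 + 22)*(9*(1 + 4)²))*(-43) = (4*(9*5²))*(-43) = (4*(9*25))*(-43) = (4*225)*(-43) = 900*(-43) = -38700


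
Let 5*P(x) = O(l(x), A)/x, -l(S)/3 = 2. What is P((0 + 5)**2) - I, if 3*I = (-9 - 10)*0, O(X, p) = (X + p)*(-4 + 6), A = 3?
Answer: -6/125 ≈ -0.048000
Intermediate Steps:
l(S) = -6 (l(S) = -3*2 = -6)
O(X, p) = 2*X + 2*p (O(X, p) = (X + p)*2 = 2*X + 2*p)
I = 0 (I = ((-9 - 10)*0)/3 = (-19*0)/3 = (1/3)*0 = 0)
P(x) = -6/(5*x) (P(x) = ((2*(-6) + 2*3)/x)/5 = ((-12 + 6)/x)/5 = (-6/x)/5 = -6/(5*x))
P((0 + 5)**2) - I = -6/(5*(0 + 5)**2) - 1*0 = -6/(5*(5**2)) + 0 = -6/5/25 + 0 = -6/5*1/25 + 0 = -6/125 + 0 = -6/125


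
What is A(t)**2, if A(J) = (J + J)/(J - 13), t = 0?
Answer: 0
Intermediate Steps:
A(J) = 2*J/(-13 + J) (A(J) = (2*J)/(-13 + J) = 2*J/(-13 + J))
A(t)**2 = (2*0/(-13 + 0))**2 = (2*0/(-13))**2 = (2*0*(-1/13))**2 = 0**2 = 0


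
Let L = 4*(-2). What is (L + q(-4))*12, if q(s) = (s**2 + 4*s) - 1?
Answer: -108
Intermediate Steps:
q(s) = -1 + s**2 + 4*s
L = -8
(L + q(-4))*12 = (-8 + (-1 + (-4)**2 + 4*(-4)))*12 = (-8 + (-1 + 16 - 16))*12 = (-8 - 1)*12 = -9*12 = -108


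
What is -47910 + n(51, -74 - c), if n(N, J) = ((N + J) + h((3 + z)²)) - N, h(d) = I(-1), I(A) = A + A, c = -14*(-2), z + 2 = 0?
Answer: -48014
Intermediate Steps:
z = -2 (z = -2 + 0 = -2)
c = 28
I(A) = 2*A
h(d) = -2 (h(d) = 2*(-1) = -2)
n(N, J) = -2 + J (n(N, J) = ((N + J) - 2) - N = ((J + N) - 2) - N = (-2 + J + N) - N = -2 + J)
-47910 + n(51, -74 - c) = -47910 + (-2 + (-74 - 1*28)) = -47910 + (-2 + (-74 - 28)) = -47910 + (-2 - 102) = -47910 - 104 = -48014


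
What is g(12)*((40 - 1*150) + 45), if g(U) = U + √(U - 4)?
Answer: -780 - 130*√2 ≈ -963.85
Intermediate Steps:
g(U) = U + √(-4 + U)
g(12)*((40 - 1*150) + 45) = (12 + √(-4 + 12))*((40 - 1*150) + 45) = (12 + √8)*((40 - 150) + 45) = (12 + 2*√2)*(-110 + 45) = (12 + 2*√2)*(-65) = -780 - 130*√2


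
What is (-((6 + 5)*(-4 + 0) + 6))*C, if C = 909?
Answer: 34542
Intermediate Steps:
(-((6 + 5)*(-4 + 0) + 6))*C = -((6 + 5)*(-4 + 0) + 6)*909 = -(11*(-4) + 6)*909 = -(-44 + 6)*909 = -1*(-38)*909 = 38*909 = 34542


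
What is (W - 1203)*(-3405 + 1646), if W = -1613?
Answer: 4953344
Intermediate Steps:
(W - 1203)*(-3405 + 1646) = (-1613 - 1203)*(-3405 + 1646) = -2816*(-1759) = 4953344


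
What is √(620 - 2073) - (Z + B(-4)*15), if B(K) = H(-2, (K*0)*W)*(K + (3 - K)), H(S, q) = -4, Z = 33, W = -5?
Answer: 147 + I*√1453 ≈ 147.0 + 38.118*I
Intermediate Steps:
B(K) = -12 (B(K) = -4*(K + (3 - K)) = -4*3 = -12)
√(620 - 2073) - (Z + B(-4)*15) = √(620 - 2073) - (33 - 12*15) = √(-1453) - (33 - 180) = I*√1453 - 1*(-147) = I*√1453 + 147 = 147 + I*√1453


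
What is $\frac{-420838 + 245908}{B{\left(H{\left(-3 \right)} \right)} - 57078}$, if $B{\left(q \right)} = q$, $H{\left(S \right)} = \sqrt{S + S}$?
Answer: $\frac{332821818}{108596603} + \frac{5831 i \sqrt{6}}{108596603} \approx 3.0648 + 0.00013152 i$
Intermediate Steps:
$H{\left(S \right)} = \sqrt{2} \sqrt{S}$ ($H{\left(S \right)} = \sqrt{2 S} = \sqrt{2} \sqrt{S}$)
$\frac{-420838 + 245908}{B{\left(H{\left(-3 \right)} \right)} - 57078} = \frac{-420838 + 245908}{\sqrt{2} \sqrt{-3} - 57078} = - \frac{174930}{\sqrt{2} i \sqrt{3} - 57078} = - \frac{174930}{i \sqrt{6} - 57078} = - \frac{174930}{-57078 + i \sqrt{6}}$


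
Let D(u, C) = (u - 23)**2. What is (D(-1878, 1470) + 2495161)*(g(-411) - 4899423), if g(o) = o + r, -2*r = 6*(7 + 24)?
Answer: -29933467845774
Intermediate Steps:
r = -93 (r = -3*(7 + 24) = -3*31 = -1/2*186 = -93)
g(o) = -93 + o (g(o) = o - 93 = -93 + o)
D(u, C) = (-23 + u)**2
(D(-1878, 1470) + 2495161)*(g(-411) - 4899423) = ((-23 - 1878)**2 + 2495161)*((-93 - 411) - 4899423) = ((-1901)**2 + 2495161)*(-504 - 4899423) = (3613801 + 2495161)*(-4899927) = 6108962*(-4899927) = -29933467845774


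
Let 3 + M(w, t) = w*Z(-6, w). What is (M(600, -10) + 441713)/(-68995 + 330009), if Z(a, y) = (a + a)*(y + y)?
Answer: -4099145/130507 ≈ -31.409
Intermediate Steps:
Z(a, y) = 4*a*y (Z(a, y) = (2*a)*(2*y) = 4*a*y)
M(w, t) = -3 - 24*w² (M(w, t) = -3 + w*(4*(-6)*w) = -3 + w*(-24*w) = -3 - 24*w²)
(M(600, -10) + 441713)/(-68995 + 330009) = ((-3 - 24*600²) + 441713)/(-68995 + 330009) = ((-3 - 24*360000) + 441713)/261014 = ((-3 - 8640000) + 441713)*(1/261014) = (-8640003 + 441713)*(1/261014) = -8198290*1/261014 = -4099145/130507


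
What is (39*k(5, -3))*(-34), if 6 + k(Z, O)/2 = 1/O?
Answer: 16796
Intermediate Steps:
k(Z, O) = -12 + 2/O
(39*k(5, -3))*(-34) = (39*(-12 + 2/(-3)))*(-34) = (39*(-12 + 2*(-1/3)))*(-34) = (39*(-12 - 2/3))*(-34) = (39*(-38/3))*(-34) = -494*(-34) = 16796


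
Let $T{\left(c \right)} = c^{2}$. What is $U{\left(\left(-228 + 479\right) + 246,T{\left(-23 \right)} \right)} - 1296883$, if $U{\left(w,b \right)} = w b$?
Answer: $-1033970$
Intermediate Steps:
$U{\left(w,b \right)} = b w$
$U{\left(\left(-228 + 479\right) + 246,T{\left(-23 \right)} \right)} - 1296883 = \left(-23\right)^{2} \left(\left(-228 + 479\right) + 246\right) - 1296883 = 529 \left(251 + 246\right) - 1296883 = 529 \cdot 497 - 1296883 = 262913 - 1296883 = -1033970$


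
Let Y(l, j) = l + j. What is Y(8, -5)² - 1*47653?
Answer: -47644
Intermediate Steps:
Y(l, j) = j + l
Y(8, -5)² - 1*47653 = (-5 + 8)² - 1*47653 = 3² - 47653 = 9 - 47653 = -47644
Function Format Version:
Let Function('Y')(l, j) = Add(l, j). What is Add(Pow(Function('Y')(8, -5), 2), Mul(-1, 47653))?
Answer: -47644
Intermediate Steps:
Function('Y')(l, j) = Add(j, l)
Add(Pow(Function('Y')(8, -5), 2), Mul(-1, 47653)) = Add(Pow(Add(-5, 8), 2), Mul(-1, 47653)) = Add(Pow(3, 2), -47653) = Add(9, -47653) = -47644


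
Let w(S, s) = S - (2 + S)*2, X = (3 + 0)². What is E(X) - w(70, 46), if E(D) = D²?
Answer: 155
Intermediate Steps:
X = 9 (X = 3² = 9)
w(S, s) = -4 - S (w(S, s) = S - (4 + 2*S) = S + (-4 - 2*S) = -4 - S)
E(X) - w(70, 46) = 9² - (-4 - 1*70) = 81 - (-4 - 70) = 81 - 1*(-74) = 81 + 74 = 155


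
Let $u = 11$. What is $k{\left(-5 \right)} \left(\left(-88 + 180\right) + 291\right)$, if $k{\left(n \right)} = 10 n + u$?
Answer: $-14937$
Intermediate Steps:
$k{\left(n \right)} = 11 + 10 n$ ($k{\left(n \right)} = 10 n + 11 = 11 + 10 n$)
$k{\left(-5 \right)} \left(\left(-88 + 180\right) + 291\right) = \left(11 + 10 \left(-5\right)\right) \left(\left(-88 + 180\right) + 291\right) = \left(11 - 50\right) \left(92 + 291\right) = \left(-39\right) 383 = -14937$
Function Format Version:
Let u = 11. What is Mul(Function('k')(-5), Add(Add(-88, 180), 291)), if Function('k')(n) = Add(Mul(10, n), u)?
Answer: -14937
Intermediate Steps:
Function('k')(n) = Add(11, Mul(10, n)) (Function('k')(n) = Add(Mul(10, n), 11) = Add(11, Mul(10, n)))
Mul(Function('k')(-5), Add(Add(-88, 180), 291)) = Mul(Add(11, Mul(10, -5)), Add(Add(-88, 180), 291)) = Mul(Add(11, -50), Add(92, 291)) = Mul(-39, 383) = -14937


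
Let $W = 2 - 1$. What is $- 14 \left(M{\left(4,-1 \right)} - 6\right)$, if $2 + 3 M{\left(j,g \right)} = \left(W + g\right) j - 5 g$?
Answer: $70$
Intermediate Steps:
$W = 1$ ($W = 2 - 1 = 1$)
$M{\left(j,g \right)} = - \frac{2}{3} - \frac{5 g}{3} + \frac{j \left(1 + g\right)}{3}$ ($M{\left(j,g \right)} = - \frac{2}{3} + \frac{\left(1 + g\right) j - 5 g}{3} = - \frac{2}{3} + \frac{j \left(1 + g\right) - 5 g}{3} = - \frac{2}{3} + \frac{- 5 g + j \left(1 + g\right)}{3} = - \frac{2}{3} - \left(\frac{5 g}{3} - \frac{j \left(1 + g\right)}{3}\right) = - \frac{2}{3} - \frac{5 g}{3} + \frac{j \left(1 + g\right)}{3}$)
$- 14 \left(M{\left(4,-1 \right)} - 6\right) = - 14 \left(\left(- \frac{2}{3} - - \frac{5}{3} + \frac{1}{3} \cdot 4 + \frac{1}{3} \left(-1\right) 4\right) - 6\right) = - 14 \left(\left(- \frac{2}{3} + \frac{5}{3} + \frac{4}{3} - \frac{4}{3}\right) - 6\right) = - 14 \left(1 - 6\right) = \left(-14\right) \left(-5\right) = 70$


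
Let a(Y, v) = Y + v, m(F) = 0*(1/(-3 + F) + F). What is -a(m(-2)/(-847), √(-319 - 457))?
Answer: -2*I*√194 ≈ -27.857*I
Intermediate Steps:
m(F) = 0 (m(F) = 0*(F + 1/(-3 + F)) = 0)
-a(m(-2)/(-847), √(-319 - 457)) = -(0/(-847) + √(-319 - 457)) = -(0*(-1/847) + √(-776)) = -(0 + 2*I*√194) = -2*I*√194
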